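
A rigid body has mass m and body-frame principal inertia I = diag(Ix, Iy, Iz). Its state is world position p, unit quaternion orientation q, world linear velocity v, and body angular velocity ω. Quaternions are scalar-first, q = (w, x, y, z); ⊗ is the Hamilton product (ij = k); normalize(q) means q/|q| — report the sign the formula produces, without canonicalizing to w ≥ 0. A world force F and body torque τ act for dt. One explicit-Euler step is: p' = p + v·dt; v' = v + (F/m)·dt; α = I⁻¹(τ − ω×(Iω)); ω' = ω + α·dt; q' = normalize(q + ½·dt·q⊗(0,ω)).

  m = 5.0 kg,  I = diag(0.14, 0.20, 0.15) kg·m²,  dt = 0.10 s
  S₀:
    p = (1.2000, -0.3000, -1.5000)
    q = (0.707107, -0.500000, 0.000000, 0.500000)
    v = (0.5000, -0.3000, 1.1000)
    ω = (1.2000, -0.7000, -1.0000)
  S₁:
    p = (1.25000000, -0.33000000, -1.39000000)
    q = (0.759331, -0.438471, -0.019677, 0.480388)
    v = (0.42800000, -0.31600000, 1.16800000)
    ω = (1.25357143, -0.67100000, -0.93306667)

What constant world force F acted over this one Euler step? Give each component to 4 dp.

F = (-3.6000, -0.8000, 3.4000)

v₁ − v₀ = (-0.07200000, -0.01600000, 0.06800000)
applied force F = (-3.6000, -0.8000, 3.4000)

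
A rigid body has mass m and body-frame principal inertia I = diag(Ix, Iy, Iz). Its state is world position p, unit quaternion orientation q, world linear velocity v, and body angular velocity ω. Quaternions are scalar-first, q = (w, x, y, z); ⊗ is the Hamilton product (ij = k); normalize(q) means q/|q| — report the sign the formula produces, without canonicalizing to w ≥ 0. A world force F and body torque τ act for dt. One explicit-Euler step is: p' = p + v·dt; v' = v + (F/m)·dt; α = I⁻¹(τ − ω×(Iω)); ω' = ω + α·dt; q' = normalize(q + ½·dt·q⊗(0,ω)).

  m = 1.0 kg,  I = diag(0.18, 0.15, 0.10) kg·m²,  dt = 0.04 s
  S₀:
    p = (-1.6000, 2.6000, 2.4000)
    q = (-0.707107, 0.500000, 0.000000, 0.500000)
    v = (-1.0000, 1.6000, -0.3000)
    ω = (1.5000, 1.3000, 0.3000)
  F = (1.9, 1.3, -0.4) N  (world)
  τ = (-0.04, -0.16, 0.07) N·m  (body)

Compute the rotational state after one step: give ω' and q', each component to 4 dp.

ω' = (1.4954, 1.2477, 0.3514)
q' = (-0.7245, 0.4654, -0.0064, 0.5083)

gyro term ω×Iω = (-0.0195, 0.0360, -0.0585)
angular accel α = (-0.1139, -1.3067, 1.2850)
new body rate ω' = (1.4954, 1.2477, 0.3514)
q⊗(0,ω) = (-0.9000000, -1.7106605, -0.3192391, 0.4378679)
updated quaternion q' = (-0.7245, 0.4654, -0.0064, 0.5083)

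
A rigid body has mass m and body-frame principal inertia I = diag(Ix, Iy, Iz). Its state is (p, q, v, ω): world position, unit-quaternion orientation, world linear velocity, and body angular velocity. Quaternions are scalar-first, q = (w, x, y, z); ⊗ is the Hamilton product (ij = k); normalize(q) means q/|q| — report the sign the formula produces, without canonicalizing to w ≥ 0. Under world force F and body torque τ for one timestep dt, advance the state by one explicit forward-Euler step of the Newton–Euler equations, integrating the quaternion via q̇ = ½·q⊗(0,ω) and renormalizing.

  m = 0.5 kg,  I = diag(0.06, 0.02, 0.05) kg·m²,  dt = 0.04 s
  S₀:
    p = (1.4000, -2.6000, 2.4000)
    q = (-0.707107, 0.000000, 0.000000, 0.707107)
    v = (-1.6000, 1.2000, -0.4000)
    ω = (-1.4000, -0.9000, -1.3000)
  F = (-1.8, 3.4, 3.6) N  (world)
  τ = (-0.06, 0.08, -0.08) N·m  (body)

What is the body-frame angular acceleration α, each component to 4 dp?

ω×(Iω) gyroscopic = (0.0351, 0.0182, -0.0504)
angular accel α = (-1.5850, 3.0900, -0.5920)

α = (-1.5850, 3.0900, -0.5920)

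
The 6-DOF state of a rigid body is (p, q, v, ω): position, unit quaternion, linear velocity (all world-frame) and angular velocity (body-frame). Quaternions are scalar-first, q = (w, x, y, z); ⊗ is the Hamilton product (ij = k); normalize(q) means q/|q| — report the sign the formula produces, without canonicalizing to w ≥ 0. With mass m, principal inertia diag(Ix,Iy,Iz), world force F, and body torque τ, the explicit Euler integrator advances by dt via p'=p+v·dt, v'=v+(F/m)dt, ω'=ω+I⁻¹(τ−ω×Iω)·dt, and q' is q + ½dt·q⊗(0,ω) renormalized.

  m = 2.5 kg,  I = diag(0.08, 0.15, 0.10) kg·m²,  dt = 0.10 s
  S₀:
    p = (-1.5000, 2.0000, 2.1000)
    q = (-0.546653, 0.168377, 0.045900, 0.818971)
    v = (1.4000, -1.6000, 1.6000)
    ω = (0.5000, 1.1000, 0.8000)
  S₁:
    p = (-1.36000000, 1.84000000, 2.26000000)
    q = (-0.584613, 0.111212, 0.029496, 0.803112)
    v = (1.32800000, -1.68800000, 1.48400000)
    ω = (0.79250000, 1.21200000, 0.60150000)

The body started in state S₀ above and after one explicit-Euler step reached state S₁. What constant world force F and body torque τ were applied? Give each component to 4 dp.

F = (-1.8000, -2.2000, -2.9000)
τ = (0.1900, 0.1600, -0.1600)

Δω = ω₁−ω₀ = (0.29250000, 0.11200000, -0.19850000)
applied torque τ = (0.1900, 0.1600, -0.1600)
velocity change Δv = (-0.07200000, -0.08800000, -0.11600000)
applied force F = (-1.8000, -2.2000, -2.9000)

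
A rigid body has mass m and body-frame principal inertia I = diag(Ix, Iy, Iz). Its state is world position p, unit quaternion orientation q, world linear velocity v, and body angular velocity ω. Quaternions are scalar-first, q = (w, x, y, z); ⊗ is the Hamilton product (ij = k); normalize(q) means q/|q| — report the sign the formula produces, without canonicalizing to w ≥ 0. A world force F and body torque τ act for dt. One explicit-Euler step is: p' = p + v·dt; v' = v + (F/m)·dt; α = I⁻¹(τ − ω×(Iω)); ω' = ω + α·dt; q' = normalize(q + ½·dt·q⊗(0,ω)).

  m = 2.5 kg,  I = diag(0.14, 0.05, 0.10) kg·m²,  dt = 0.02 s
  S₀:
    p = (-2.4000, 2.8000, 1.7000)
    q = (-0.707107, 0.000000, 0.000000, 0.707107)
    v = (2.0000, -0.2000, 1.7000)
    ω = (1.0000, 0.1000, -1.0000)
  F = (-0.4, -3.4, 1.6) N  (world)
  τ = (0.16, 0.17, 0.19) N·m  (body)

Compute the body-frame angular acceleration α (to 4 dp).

ω×(Iω) gyroscopic = (-0.0050, -0.0400, -0.0090)
angular accel α = (1.1786, 4.2000, 1.9900)

α = (1.1786, 4.2000, 1.9900)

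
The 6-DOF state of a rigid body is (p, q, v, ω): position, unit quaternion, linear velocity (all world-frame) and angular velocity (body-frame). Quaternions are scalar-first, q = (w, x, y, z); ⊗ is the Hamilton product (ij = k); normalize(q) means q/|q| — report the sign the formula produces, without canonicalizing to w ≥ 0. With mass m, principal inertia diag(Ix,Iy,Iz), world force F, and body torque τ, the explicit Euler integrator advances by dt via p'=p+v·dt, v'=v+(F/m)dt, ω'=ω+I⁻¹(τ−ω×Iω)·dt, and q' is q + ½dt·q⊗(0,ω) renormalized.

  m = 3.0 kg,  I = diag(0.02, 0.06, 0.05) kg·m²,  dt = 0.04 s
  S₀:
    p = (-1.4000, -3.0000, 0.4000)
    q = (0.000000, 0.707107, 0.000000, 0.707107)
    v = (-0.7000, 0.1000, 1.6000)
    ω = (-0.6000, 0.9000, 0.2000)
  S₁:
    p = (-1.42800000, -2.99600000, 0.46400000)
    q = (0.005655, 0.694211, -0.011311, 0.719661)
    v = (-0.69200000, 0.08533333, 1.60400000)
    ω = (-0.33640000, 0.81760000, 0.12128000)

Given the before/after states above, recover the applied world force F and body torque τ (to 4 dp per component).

rate change Δω = (0.26360000, -0.08240000, -0.07872000)
applied torque τ = (0.1300, -0.1200, -0.1200)
Δv = v₁−v₀ = (0.00800000, -0.01466667, 0.00400000)
applied force F = (0.6000, -1.1000, 0.3000)

F = (0.6000, -1.1000, 0.3000)
τ = (0.1300, -0.1200, -0.1200)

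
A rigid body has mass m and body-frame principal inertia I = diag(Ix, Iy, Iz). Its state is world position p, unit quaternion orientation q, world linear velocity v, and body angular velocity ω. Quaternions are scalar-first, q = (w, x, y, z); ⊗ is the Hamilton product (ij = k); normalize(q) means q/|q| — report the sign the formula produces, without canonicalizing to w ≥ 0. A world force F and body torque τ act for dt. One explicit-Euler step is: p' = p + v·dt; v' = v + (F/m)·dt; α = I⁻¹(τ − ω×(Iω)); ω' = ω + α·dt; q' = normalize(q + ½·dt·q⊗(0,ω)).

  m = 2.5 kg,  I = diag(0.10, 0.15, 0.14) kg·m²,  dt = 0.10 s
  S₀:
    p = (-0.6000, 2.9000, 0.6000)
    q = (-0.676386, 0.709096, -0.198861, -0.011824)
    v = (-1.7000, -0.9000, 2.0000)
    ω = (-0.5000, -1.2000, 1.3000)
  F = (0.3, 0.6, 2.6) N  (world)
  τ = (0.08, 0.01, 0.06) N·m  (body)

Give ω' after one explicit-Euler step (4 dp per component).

ω×(Iω) gyroscopic = (0.0156, 0.0260, 0.0300)
α = I⁻¹(τ − ω×Iω) = (0.6440, -0.1067, 0.2143)
ω + α·dt = (-0.4356, -1.2107, 1.3214)

ω' = (-0.4356, -1.2107, 1.3214)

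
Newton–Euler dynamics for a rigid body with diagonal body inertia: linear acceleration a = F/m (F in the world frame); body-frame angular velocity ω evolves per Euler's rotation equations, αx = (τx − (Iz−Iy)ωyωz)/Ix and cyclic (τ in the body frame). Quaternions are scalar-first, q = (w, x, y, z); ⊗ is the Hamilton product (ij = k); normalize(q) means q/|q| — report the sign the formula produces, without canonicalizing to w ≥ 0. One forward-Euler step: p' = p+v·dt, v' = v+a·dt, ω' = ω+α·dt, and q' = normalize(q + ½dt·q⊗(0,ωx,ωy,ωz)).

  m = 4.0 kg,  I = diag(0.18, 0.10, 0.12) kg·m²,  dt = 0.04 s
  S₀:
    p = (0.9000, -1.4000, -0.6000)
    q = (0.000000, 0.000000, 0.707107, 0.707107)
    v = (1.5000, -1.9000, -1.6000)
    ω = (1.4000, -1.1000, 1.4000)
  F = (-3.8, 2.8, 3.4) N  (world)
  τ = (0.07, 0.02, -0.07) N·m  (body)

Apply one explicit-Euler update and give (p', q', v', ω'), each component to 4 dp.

p' = (0.9600, -1.4760, -0.6640)
q' = (-0.0042, 0.0353, 0.7262, 0.6866)
v' = (1.4620, -1.8720, -1.5660)
ω' = (1.4224, -1.1390, 1.3356)

(τ − ω×Iω)/I = (0.5600, -0.9760, -1.6100)
ω + α·dt = (1.4224, -1.1390, 1.3356)
Hamilton product q⊗(0,ω) = (-0.2121321, 1.7677675, 0.9899498, -0.9899498)
q' = normalize(q + ½dt·q⊗(0,ω)) = (-0.0042, 0.0353, 0.7262, 0.6866)
linear accel F/m = (-0.9500, 0.7000, 0.8500)
p' = p + v·dt = (0.9600, -1.4760, -0.6640)
new velocity v' = (1.4620, -1.8720, -1.5660)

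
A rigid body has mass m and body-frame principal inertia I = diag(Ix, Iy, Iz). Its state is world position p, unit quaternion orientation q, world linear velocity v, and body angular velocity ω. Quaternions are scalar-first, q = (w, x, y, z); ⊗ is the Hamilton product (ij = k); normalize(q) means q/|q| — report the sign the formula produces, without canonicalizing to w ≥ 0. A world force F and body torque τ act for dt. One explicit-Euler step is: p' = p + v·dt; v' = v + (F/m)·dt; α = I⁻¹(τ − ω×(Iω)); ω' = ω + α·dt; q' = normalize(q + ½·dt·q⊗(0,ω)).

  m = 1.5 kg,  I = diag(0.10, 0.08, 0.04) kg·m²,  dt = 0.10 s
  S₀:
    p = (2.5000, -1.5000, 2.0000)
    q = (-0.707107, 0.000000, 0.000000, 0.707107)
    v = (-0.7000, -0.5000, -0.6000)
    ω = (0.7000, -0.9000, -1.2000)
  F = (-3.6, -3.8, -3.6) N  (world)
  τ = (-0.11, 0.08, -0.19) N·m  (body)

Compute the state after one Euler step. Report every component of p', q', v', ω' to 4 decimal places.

p' = (2.4300, -1.5500, 1.9400)
q' = (-0.6624, 0.0070, 0.0564, 0.7470)
v' = (-0.9400, -0.7533, -0.8400)
ω' = (0.6332, -0.7370, -1.7065)

linear accel F/m = (-2.4000, -2.5333, -2.4000)
p' = p + v·dt = (2.4300, -1.5500, 1.9400)
new velocity v' = (-0.9400, -0.7533, -0.8400)
ω×(Iω) gyroscopic = (-0.0432, -0.0504, 0.0126)
α = I⁻¹(τ − ω×Iω) = (-0.6680, 1.6300, -5.0650)
ω + α·dt = (0.6332, -0.7370, -1.7065)
2q̇ = q⊗(0,ω) = (0.8485284, 0.1414214, 1.1313712, 0.8485284)
updated quaternion q' = (-0.6624, 0.0070, 0.0564, 0.7470)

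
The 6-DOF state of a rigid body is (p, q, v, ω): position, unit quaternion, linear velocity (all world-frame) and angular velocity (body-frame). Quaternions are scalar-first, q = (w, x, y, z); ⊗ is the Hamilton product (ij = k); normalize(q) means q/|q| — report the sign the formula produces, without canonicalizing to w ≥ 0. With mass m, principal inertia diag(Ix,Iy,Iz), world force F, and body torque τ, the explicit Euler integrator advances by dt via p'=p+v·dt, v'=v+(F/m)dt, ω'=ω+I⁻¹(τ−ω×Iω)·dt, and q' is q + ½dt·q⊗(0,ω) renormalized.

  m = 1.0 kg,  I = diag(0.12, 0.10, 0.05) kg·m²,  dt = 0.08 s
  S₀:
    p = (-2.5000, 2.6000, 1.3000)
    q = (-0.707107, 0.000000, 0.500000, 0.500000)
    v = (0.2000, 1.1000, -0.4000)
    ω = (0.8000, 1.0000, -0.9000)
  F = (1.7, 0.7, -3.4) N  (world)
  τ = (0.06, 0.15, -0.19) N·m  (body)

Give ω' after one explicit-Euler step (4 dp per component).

angular accel α = (0.1250, 2.0040, -3.4800)
new body rate ω' = (0.8100, 1.1603, -1.1784)

ω' = (0.8100, 1.1603, -1.1784)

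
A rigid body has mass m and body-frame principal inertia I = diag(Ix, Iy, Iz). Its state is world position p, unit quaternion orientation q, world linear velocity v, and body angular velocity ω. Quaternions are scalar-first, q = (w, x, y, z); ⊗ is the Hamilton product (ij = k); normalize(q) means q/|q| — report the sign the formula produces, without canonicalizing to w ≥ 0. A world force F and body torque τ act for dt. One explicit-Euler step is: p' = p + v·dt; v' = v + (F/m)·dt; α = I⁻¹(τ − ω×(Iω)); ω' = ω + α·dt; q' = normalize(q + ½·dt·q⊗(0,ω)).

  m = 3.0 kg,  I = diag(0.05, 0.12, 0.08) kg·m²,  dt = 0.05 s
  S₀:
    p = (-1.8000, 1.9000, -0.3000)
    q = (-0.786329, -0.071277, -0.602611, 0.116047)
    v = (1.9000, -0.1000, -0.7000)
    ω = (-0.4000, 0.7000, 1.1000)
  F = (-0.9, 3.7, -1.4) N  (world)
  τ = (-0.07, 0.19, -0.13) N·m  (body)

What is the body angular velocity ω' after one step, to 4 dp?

ω' = (-0.4392, 0.7737, 1.0310)

gyro term ω×Iω = (-0.0308, 0.0132, -0.0196)
(τ − ω×Iω)/I = (-0.7840, 1.4733, -1.3800)
new body rate ω' = (-0.4392, 0.7737, 1.0310)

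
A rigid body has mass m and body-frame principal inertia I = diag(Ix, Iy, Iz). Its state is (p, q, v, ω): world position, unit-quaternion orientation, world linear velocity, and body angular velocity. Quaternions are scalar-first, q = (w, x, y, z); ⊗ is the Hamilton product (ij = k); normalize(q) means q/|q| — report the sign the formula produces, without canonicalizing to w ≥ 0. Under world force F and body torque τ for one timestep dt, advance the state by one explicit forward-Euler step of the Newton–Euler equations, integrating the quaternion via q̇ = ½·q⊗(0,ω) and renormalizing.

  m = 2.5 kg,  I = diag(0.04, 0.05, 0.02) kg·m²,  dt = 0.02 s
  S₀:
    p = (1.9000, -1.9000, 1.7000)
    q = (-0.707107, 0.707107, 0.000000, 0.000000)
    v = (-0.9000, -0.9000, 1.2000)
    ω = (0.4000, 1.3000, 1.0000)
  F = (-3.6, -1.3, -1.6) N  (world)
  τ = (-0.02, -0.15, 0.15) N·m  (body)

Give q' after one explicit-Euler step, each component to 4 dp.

q' = (-0.7098, 0.7042, -0.0163, 0.0021)

q⊗(0,ω) = (-0.2828428, -0.2828428, -1.6263461, 0.2121321)
q' = normalize(q + ½dt·q⊗(0,ω)) = (-0.7098, 0.7042, -0.0163, 0.0021)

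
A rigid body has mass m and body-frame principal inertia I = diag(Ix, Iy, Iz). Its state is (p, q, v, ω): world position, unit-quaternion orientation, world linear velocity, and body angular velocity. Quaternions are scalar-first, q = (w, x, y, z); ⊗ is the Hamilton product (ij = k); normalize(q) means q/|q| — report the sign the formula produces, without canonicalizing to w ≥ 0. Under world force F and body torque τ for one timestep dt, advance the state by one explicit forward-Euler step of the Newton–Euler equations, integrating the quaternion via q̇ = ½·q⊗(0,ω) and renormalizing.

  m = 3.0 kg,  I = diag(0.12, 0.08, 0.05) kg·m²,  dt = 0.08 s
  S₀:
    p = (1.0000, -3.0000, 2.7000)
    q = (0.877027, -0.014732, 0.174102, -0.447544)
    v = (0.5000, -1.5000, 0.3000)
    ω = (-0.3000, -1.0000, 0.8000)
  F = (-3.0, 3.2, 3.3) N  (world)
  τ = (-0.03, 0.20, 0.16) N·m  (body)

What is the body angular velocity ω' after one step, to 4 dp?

ω' = (-0.3360, -0.7832, 1.0752)

gyro term ω×Iω = (0.0240, -0.0168, -0.0120)
α = I⁻¹(τ − ω×Iω) = (-0.4500, 2.7100, 3.4400)
new body rate ω' = (-0.3360, -0.7832, 1.0752)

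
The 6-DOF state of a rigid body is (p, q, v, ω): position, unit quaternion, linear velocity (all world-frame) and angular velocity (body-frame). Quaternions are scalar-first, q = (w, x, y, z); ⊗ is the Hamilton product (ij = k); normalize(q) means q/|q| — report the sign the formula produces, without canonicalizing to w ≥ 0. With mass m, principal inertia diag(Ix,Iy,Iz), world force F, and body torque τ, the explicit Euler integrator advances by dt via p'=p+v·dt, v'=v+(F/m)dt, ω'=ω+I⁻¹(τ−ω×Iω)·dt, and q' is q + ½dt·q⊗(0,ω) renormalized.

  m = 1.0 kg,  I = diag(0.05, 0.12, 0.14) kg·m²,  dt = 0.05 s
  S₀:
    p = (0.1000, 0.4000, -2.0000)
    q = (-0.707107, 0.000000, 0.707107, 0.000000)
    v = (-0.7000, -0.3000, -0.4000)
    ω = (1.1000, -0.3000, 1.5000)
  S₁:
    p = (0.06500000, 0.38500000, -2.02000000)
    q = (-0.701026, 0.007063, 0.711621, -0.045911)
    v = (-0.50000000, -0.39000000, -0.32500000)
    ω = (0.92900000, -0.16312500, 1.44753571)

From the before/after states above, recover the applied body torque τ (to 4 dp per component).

Δω = ω₁−ω₀ = (-0.17100000, 0.13687500, -0.05246429)
ω₀×(Iω₀) = (-0.0090, -0.1485, -0.0231)
applied torque τ = (-0.1800, 0.1800, -0.1700)

τ = (-0.1800, 0.1800, -0.1700)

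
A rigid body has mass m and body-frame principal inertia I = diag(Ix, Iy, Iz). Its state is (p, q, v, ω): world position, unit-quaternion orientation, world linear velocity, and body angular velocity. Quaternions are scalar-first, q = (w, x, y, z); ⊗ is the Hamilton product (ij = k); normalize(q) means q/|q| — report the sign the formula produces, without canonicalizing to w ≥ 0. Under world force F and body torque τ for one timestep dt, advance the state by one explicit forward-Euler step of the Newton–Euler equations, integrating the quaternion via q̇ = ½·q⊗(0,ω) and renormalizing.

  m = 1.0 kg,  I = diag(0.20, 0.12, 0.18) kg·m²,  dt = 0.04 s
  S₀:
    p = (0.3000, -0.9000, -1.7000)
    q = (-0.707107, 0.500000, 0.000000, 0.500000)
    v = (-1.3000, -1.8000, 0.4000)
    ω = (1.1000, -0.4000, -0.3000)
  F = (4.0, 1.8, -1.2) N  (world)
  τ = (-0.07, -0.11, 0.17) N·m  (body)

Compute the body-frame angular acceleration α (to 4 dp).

gyro term ω×Iω = (0.0072, -0.0066, 0.0352)
angular accel α = (-0.3860, -0.8617, 0.7489)

α = (-0.3860, -0.8617, 0.7489)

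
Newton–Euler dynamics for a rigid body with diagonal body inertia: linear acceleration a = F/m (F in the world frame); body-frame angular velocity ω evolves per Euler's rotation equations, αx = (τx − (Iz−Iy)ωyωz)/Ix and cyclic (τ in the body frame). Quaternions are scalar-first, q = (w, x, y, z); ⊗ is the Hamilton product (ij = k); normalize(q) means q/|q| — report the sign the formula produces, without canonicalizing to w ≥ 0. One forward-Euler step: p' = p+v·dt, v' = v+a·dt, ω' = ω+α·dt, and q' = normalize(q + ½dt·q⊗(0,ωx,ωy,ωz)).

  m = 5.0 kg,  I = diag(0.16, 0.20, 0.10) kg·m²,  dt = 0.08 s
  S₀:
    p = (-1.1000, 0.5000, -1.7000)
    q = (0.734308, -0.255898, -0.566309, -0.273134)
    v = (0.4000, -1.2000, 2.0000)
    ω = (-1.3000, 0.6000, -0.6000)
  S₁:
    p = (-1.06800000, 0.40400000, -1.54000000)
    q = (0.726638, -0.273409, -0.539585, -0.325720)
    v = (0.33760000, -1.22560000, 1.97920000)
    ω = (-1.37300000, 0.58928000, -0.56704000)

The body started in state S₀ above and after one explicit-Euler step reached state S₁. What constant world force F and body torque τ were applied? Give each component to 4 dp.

Δω = ω₁−ω₀ = (-0.07300000, -0.01072000, 0.03296000)
τ = I·(Δω/dt) + ω₀×(Iω₀) = (-0.1100, 0.0200, 0.0100)
Δv = v₁−v₀ = (-0.06240000, -0.02560000, -0.02080000)
applied force F = (-3.9000, -1.6000, -1.3000)

F = (-3.9000, -1.6000, -1.3000)
τ = (-0.1100, 0.0200, 0.0100)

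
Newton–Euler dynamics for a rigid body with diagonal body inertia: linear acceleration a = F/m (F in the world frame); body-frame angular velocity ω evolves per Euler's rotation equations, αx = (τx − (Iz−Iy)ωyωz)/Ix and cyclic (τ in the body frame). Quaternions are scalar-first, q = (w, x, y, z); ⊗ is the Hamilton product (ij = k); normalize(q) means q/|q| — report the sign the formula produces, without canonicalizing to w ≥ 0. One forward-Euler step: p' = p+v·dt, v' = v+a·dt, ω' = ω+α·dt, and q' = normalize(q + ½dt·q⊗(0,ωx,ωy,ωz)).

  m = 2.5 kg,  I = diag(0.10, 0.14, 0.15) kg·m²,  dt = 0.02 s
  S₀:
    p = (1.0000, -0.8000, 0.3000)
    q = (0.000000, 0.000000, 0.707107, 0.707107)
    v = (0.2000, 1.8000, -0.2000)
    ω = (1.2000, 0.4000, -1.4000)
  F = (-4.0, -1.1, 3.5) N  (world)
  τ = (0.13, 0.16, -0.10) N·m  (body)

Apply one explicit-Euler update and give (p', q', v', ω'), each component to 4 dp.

a = (-1.6000, -0.4400, 1.4000)
new position p' = (1.0040, -0.7640, 0.2960)
v + (F/m)dt = (0.1680, 1.7912, -0.1720)
precession coupling ω×(Iω) = (-0.0056, 0.0840, 0.0192)
(τ − ω×Iω)/I = (1.3560, 0.5429, -0.7947)
ω' = ω + α·dt = (1.2271, 0.4109, -1.4159)
Hamilton product q⊗(0,ω) = (0.7071070, -1.2727926, 0.8485284, -0.8485284)
q + ½dt·q⊗(0,ω), renormalized = (0.0071, -0.0127, 0.7155, 0.6985)

p' = (1.0040, -0.7640, 0.2960)
q' = (0.0071, -0.0127, 0.7155, 0.6985)
v' = (0.1680, 1.7912, -0.1720)
ω' = (1.2271, 0.4109, -1.4159)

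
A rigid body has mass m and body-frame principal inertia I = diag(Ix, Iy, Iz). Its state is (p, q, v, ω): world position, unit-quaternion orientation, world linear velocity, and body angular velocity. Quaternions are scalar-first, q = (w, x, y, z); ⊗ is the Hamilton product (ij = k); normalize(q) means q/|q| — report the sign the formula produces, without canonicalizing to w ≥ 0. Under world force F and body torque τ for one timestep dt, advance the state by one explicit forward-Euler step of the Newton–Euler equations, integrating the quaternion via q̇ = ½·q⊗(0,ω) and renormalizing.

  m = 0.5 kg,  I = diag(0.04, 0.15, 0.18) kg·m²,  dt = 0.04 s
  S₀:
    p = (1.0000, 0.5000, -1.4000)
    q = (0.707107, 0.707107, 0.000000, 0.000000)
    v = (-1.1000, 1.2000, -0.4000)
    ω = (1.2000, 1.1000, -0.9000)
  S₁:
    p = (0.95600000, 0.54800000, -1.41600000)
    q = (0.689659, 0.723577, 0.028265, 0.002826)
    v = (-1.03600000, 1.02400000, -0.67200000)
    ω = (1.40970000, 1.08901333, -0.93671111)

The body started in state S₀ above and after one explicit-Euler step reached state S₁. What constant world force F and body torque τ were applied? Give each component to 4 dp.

F = (0.8000, -2.2000, -3.4000)
τ = (0.1800, 0.1100, -0.0200)

Δω = ω₁−ω₀ = (0.20970000, -0.01098667, -0.03671111)
precession coupling = (-0.0297, 0.1512, 0.1452)
applied torque τ = (0.1800, 0.1100, -0.0200)
Δv = v₁−v₀ = (0.06400000, -0.17600000, -0.27200000)
m·(v₁−v₀)/dt = (0.8000, -2.2000, -3.4000)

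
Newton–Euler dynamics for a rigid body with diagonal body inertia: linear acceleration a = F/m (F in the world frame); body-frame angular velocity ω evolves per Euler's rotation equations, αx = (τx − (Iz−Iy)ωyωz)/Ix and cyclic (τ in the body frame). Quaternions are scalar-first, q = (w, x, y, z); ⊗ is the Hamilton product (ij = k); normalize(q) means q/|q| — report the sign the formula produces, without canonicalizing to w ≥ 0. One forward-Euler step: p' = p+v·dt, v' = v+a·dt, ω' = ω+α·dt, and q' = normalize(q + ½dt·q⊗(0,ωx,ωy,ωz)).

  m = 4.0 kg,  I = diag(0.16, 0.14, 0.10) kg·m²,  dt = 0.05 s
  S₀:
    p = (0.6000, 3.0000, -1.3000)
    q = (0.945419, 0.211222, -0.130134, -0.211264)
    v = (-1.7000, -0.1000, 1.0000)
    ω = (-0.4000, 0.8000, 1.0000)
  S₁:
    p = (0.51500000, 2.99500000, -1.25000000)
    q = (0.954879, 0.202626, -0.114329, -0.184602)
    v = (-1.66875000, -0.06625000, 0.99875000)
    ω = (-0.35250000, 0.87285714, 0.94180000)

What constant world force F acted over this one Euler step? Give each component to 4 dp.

Δv = v₁−v₀ = (0.03125000, 0.03375000, -0.00125000)
F = m·Δv/dt = (2.5000, 2.7000, -0.1000)

F = (2.5000, 2.7000, -0.1000)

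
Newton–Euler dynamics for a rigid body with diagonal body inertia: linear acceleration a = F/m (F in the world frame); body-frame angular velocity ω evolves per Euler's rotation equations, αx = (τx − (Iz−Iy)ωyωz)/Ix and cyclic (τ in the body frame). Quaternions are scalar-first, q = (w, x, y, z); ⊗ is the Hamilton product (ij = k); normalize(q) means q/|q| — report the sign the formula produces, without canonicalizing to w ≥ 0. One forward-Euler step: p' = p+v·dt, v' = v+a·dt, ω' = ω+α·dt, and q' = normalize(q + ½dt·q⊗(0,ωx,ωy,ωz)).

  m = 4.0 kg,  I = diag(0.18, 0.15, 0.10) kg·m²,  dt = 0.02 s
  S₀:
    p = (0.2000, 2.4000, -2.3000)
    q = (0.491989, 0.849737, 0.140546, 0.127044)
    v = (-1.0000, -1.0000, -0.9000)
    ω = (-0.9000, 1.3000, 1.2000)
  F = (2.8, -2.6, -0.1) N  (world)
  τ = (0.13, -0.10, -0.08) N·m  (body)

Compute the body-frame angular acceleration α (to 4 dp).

α = (1.1556, -0.0907, -1.1510)

gyro term ω×Iω = (-0.0780, -0.0864, 0.0351)
α = I⁻¹(τ − ω×Iω) = (1.1556, -0.0907, -1.1510)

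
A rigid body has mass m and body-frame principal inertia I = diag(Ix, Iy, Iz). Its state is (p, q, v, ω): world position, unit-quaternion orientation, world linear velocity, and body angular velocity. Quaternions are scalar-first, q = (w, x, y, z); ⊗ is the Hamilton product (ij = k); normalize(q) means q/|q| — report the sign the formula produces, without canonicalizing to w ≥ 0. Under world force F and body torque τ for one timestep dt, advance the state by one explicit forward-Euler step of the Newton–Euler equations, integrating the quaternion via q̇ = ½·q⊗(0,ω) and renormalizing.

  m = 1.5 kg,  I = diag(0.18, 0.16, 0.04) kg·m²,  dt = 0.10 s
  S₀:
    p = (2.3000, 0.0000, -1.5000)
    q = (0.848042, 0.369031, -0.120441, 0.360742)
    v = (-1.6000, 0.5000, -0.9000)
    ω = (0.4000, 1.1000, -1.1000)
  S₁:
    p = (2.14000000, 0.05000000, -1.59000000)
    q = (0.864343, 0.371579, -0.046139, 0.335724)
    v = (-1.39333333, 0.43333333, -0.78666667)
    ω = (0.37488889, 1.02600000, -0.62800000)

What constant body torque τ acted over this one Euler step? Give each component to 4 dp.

Δω = ω₁−ω₀ = (-0.02511111, -0.07400000, 0.47200000)
I·α + gyro = (0.1000, -0.1800, 0.1800)

τ = (0.1000, -0.1800, 0.1800)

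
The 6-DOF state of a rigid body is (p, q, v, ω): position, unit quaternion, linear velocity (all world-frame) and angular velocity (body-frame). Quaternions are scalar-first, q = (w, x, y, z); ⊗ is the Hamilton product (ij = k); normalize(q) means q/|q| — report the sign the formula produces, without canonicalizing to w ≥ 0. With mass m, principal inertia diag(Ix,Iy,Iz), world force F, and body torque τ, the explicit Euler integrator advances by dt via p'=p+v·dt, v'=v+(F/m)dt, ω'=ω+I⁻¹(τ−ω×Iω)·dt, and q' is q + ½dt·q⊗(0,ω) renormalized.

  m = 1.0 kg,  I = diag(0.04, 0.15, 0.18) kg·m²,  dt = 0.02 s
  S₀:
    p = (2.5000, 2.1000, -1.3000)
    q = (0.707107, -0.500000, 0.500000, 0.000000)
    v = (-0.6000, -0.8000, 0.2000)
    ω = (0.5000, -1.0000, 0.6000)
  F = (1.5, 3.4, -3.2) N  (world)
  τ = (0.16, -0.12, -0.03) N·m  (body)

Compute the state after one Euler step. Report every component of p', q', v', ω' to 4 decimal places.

precession coupling ω×(Iω) = (-0.0180, -0.0420, -0.0550)
(τ − ω×Iω)/I = (4.4500, -0.5200, 0.1389)
new body rate ω' = (0.5890, -1.0104, 0.6028)
2q̇ = q⊗(0,ω) = (0.7500000, 0.6535535, -0.4071070, 0.6742642)
updated quaternion q' = (0.7145, -0.4934, 0.4959, 0.0067)
a = F/m = (1.5000, 3.4000, -3.2000)
p' = p + v·dt = (2.4880, 2.0840, -1.2960)
v + (F/m)dt = (-0.5700, -0.7320, 0.1360)

p' = (2.4880, 2.0840, -1.2960)
q' = (0.7145, -0.4934, 0.4959, 0.0067)
v' = (-0.5700, -0.7320, 0.1360)
ω' = (0.5890, -1.0104, 0.6028)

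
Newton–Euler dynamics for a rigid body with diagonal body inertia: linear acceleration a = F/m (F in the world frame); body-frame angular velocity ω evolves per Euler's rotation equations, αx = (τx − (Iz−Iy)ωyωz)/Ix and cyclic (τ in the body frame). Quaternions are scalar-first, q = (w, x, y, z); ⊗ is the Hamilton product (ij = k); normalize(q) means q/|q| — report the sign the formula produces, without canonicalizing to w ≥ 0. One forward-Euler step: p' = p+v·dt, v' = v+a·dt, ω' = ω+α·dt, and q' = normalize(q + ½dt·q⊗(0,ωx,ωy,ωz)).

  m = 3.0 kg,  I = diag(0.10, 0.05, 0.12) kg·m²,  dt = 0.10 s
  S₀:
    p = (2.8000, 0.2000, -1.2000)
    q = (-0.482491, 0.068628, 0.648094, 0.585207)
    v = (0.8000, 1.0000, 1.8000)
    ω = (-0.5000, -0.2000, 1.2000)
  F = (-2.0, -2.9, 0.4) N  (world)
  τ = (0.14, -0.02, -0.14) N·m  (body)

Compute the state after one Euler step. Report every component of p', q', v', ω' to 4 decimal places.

p' = (2.8800, 0.3000, -1.0200)
q' = (-0.5083, 0.1252, 0.6328, 0.5705)
v' = (0.7333, 0.9033, 1.8133)
ω' = (-0.3432, -0.2640, 1.0875)

a = (-0.6667, -0.9667, 0.1333)
p + v·dt = (2.8800, 0.3000, -1.0200)
new velocity v' = (0.7333, 0.9033, 1.8133)
(τ − ω×Iω)/I = (1.5680, -0.6400, -1.1250)
ω + α·dt = (-0.3432, -0.2640, 1.0875)
q⊗(0,ω) = (-0.5383156, 1.1359997, -0.2784589, -0.2686678)
q' = normalize(q + ½dt·q⊗(0,ω)) = (-0.5083, 0.1252, 0.6328, 0.5705)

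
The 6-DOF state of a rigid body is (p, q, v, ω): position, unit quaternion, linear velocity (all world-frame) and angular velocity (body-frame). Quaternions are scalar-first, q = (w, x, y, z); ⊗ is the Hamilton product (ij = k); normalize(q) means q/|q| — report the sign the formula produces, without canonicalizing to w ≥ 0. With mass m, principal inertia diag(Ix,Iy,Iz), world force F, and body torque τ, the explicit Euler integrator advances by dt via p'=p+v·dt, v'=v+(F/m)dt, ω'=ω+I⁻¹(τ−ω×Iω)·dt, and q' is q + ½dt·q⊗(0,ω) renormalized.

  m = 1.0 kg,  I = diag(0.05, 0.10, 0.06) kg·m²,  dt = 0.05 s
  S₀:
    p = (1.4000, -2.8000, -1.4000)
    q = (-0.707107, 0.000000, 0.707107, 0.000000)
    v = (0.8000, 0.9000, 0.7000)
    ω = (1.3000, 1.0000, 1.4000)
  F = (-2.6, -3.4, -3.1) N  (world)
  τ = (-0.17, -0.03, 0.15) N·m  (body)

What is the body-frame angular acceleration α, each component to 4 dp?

α = (-2.2800, -0.1180, 1.4167)

precession coupling ω×(Iω) = (-0.0560, -0.0182, 0.0650)
α = I⁻¹(τ − ω×Iω) = (-2.2800, -0.1180, 1.4167)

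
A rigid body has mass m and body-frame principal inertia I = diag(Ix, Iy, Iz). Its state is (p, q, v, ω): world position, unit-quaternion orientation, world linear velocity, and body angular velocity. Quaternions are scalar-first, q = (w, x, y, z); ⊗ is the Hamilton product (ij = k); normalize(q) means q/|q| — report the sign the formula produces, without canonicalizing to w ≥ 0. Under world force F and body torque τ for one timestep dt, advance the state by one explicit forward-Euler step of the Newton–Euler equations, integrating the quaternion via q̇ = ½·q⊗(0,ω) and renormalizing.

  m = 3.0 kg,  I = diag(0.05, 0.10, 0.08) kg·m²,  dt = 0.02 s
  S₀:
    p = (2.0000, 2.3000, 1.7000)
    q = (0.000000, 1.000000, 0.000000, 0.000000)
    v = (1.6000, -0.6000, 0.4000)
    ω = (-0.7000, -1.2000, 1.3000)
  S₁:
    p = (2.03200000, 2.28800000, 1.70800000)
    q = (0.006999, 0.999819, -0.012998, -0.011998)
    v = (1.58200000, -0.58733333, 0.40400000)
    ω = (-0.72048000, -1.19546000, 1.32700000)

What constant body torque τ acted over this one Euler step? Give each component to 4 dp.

τ = (-0.0200, 0.0500, 0.1500)

rate change Δω = (-0.02048000, 0.00454000, 0.02700000)
ω₀×(Iω₀) = (0.0312, 0.0273, 0.0420)
I·α + gyro = (-0.0200, 0.0500, 0.1500)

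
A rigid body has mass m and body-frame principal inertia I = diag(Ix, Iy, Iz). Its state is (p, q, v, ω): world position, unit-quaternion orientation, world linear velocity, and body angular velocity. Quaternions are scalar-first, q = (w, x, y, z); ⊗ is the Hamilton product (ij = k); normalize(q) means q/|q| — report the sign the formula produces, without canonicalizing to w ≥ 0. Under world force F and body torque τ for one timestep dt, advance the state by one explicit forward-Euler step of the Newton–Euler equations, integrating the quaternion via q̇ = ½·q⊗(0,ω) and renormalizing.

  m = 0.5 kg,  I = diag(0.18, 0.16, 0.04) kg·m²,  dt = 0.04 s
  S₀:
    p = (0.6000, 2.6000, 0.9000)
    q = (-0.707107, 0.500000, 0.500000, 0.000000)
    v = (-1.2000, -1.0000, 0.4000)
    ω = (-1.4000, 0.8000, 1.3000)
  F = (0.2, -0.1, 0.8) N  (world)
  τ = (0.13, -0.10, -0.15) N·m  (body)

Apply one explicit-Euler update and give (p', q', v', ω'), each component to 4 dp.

p' = (0.5520, 2.5600, 0.9160)
q' = (-0.7005, 0.5323, 0.4753, 0.0036)
v' = (-1.1840, -1.0080, 0.4640)
ω' = (-1.3434, 0.8387, 1.1276)

new position p' = (0.5520, 2.5600, 0.9160)
new velocity v' = (-1.1840, -1.0080, 0.4640)
ω×(Iω) gyroscopic = (-0.1248, -0.2548, 0.0224)
angular accel α = (1.4156, 0.9675, -4.3100)
ω + α·dt = (-1.3434, 0.8387, 1.1276)
Hamilton product q⊗(0,ω) = (0.3000000, 1.6399498, -1.2156856, 0.1807609)
q' = normalize(q + ½dt·q⊗(0,ω)) = (-0.7005, 0.5323, 0.4753, 0.0036)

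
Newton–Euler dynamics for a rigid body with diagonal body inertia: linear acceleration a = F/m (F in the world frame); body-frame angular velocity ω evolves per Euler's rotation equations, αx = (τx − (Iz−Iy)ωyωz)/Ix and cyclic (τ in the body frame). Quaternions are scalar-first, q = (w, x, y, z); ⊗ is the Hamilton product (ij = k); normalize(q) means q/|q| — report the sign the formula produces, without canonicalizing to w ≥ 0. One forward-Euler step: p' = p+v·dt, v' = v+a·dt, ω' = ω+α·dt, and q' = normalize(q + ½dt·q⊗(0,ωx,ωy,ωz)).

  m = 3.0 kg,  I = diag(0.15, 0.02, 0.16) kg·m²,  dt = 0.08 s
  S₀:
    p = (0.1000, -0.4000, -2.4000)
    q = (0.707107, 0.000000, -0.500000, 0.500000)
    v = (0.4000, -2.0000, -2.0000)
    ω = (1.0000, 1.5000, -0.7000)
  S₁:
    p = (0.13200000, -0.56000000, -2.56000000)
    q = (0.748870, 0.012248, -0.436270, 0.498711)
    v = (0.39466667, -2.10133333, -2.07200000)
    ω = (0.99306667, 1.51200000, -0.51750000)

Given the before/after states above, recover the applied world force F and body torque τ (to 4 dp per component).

v₁ − v₀ = (-0.00533333, -0.10133333, -0.07200000)
m·(v₁−v₀)/dt = (-0.2000, -3.8000, -2.7000)
ω₁ − ω₀ = (-0.00693333, 0.01200000, 0.18250000)
τ = I·(Δω/dt) + ω₀×(Iω₀) = (-0.1600, 0.0100, 0.1700)

F = (-0.2000, -3.8000, -2.7000)
τ = (-0.1600, 0.0100, 0.1700)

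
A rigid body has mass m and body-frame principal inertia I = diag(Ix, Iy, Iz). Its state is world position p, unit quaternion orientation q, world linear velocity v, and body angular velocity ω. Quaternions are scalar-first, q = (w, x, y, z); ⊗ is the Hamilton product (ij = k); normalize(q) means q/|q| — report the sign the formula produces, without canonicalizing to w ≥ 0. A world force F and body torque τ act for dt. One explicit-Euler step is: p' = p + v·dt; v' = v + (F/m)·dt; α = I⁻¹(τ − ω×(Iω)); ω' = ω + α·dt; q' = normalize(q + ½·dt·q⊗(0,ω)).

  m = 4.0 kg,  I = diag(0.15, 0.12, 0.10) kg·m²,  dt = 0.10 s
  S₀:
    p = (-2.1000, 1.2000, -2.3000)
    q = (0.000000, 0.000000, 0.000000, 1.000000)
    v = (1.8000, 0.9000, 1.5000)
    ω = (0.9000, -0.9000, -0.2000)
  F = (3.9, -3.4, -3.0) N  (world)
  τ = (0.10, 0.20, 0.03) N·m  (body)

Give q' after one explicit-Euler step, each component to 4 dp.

q⊗(0,ω) = (0.2000000, 0.9000000, 0.9000000, 0.0000000)
q' = normalize(q + ½dt·q⊗(0,ω)) = (0.0100, 0.0449, 0.0449, 0.9979)

q' = (0.0100, 0.0449, 0.0449, 0.9979)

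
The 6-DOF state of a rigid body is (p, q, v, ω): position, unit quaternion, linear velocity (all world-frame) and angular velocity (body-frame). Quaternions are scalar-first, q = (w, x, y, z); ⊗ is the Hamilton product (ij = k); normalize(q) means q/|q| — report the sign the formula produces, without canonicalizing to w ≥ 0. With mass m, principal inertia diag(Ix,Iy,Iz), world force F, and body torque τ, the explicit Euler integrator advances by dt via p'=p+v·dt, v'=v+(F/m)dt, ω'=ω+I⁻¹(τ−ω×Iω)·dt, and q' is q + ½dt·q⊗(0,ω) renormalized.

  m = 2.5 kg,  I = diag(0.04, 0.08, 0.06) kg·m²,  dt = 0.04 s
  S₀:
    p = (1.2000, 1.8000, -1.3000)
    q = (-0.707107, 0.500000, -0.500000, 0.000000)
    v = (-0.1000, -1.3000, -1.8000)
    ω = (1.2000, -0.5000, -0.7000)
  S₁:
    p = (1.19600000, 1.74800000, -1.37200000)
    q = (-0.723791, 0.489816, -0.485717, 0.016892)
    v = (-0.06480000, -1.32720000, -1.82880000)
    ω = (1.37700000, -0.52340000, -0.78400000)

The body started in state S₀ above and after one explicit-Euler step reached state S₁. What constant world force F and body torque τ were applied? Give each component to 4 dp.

velocity change Δv = (0.03520000, -0.02720000, -0.02880000)
applied force F = (2.2000, -1.7000, -1.8000)
ω₁ − ω₀ = (0.17700000, -0.02340000, -0.08400000)
ω₀×(Iω₀) = (-0.0070, 0.0168, -0.0240)
applied torque τ = (0.1700, -0.0300, -0.1500)

F = (2.2000, -1.7000, -1.8000)
τ = (0.1700, -0.0300, -0.1500)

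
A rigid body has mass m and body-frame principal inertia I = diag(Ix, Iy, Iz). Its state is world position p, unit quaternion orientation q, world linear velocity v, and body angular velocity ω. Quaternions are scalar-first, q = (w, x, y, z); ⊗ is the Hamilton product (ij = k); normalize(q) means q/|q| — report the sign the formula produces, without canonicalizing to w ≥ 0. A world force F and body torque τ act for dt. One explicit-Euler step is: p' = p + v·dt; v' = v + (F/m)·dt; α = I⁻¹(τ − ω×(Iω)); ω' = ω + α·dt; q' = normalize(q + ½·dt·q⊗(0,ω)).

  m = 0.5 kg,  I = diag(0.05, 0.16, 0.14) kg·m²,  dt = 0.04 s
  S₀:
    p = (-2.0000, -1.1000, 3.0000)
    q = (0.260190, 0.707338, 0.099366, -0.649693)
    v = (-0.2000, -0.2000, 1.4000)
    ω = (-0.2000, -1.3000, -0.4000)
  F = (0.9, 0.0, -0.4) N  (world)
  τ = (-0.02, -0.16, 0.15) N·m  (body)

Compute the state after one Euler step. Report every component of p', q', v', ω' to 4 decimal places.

ω×(Iω) gyroscopic = (-0.0104, -0.0072, 0.0286)
(τ − ω×Iω)/I = (-0.1920, -0.9550, 0.8671)
ω + α·dt = (-0.2077, -1.3382, -0.3653)
q⊗(0,ω) = (0.0107662, -0.9363853, 0.0746268, -1.0037422)
updated quaternion q' = (0.2603, 0.6883, 0.1008, -0.6695)
p' = p + v·dt = (-2.0080, -1.1080, 3.0560)
v + (F/m)dt = (-0.1280, -0.2000, 1.3680)

p' = (-2.0080, -1.1080, 3.0560)
q' = (0.2603, 0.6883, 0.1008, -0.6695)
v' = (-0.1280, -0.2000, 1.3680)
ω' = (-0.2077, -1.3382, -0.3653)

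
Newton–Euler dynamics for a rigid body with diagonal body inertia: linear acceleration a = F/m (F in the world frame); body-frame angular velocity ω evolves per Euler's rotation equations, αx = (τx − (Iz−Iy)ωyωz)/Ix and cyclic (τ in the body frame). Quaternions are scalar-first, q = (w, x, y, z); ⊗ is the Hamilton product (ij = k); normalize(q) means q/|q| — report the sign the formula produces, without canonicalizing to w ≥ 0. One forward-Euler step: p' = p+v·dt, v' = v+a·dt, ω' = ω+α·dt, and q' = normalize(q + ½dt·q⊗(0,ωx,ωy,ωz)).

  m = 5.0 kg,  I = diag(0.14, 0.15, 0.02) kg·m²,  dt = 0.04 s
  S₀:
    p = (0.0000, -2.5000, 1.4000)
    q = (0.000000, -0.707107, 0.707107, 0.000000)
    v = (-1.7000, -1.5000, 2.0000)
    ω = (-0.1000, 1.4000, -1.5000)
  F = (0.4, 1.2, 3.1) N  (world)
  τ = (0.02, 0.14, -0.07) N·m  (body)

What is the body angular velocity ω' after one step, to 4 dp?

ω' = (-0.1723, 1.4325, -1.6372)

precession coupling ω×(Iω) = (0.2730, 0.0180, -0.0014)
angular accel α = (-1.8071, 0.8133, -3.4300)
ω + α·dt = (-0.1723, 1.4325, -1.6372)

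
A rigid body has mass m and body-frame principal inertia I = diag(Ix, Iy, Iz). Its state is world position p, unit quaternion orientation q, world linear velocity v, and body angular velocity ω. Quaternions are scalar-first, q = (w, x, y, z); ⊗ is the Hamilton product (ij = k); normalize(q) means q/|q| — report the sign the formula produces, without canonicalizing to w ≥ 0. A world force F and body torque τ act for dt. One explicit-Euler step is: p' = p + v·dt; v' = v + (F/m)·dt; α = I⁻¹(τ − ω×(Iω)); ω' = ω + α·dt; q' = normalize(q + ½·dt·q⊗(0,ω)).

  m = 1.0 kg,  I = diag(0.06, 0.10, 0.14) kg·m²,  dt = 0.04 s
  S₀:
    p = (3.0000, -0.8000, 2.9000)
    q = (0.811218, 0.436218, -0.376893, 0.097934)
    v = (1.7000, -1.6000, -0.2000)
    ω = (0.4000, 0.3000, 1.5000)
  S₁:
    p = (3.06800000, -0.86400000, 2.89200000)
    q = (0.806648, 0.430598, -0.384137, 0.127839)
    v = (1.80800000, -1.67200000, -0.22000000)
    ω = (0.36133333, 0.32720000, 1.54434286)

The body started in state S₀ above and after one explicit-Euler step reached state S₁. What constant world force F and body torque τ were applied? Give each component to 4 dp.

F = (2.7000, -1.8000, -0.5000)
τ = (-0.0400, 0.0200, 0.1600)

Δω = ω₁−ω₀ = (-0.03866667, 0.02720000, 0.04434286)
precession coupling = (0.0180, -0.0480, 0.0048)
τ = I·(Δω/dt) + ω₀×(Iω₀) = (-0.0400, 0.0200, 0.1600)
v₁ − v₀ = (0.10800000, -0.07200000, -0.02000000)
F = m·Δv/dt = (2.7000, -1.8000, -0.5000)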